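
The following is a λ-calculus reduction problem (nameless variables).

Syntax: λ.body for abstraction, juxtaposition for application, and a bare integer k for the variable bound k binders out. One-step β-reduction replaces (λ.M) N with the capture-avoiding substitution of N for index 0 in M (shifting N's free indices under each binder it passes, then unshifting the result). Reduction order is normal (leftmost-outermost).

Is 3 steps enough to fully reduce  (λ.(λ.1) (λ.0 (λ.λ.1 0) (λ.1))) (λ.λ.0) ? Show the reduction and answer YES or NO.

  start: (λ.(λ.1) (λ.0 (λ.λ.1 0) (λ.1))) (λ.λ.0)
  →1  (λ.λ.λ.0) (λ.0 (λ.λ.1 0) (λ.1))
  →2  λ.λ.0

Answer: YES — reaches normal form λ.λ.0 in 2 ≤ 3 steps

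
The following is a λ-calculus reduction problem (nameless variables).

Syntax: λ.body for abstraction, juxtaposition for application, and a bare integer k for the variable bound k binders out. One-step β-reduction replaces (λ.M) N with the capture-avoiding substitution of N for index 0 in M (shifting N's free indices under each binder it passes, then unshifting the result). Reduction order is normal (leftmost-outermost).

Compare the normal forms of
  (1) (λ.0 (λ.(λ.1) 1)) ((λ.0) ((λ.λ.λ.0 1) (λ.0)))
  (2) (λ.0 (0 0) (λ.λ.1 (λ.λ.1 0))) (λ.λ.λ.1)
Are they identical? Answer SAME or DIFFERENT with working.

Answer: DIFFERENT — A ⇓ λ.0 (λ.0), B ⇓ λ.λ.λ.1 (λ.λ.1 0)

Working:
Term A:
  start: (λ.0 (λ.(λ.1) 1)) ((λ.0) ((λ.λ.λ.0 1) (λ.0)))
  [1] (λ.0) ((λ.λ.λ.0 1) (λ.0)) (λ.(λ.1) ((λ.0) ((λ.λ.λ.0 1) (λ.0))))
  [2] (λ.λ.λ.0 1) (λ.0) (λ.(λ.1) ((λ.0) ((λ.λ.λ.0 1) (λ.0))))
  [3] (λ.λ.0 1) (λ.(λ.1) ((λ.0) ((λ.λ.λ.0 1) (λ.0))))
  [4] λ.0 (λ.(λ.1) ((λ.0) ((λ.λ.λ.0 1) (λ.0))))
  [5] λ.0 (λ.0)

Term B:
  start: (λ.0 (0 0) (λ.λ.1 (λ.λ.1 0))) (λ.λ.λ.1)
  [1] (λ.λ.λ.1) ((λ.λ.λ.1) (λ.λ.λ.1)) (λ.λ.1 (λ.λ.1 0))
  [2] (λ.λ.1) (λ.λ.1 (λ.λ.1 0))
  [3] λ.λ.λ.1 (λ.λ.1 0)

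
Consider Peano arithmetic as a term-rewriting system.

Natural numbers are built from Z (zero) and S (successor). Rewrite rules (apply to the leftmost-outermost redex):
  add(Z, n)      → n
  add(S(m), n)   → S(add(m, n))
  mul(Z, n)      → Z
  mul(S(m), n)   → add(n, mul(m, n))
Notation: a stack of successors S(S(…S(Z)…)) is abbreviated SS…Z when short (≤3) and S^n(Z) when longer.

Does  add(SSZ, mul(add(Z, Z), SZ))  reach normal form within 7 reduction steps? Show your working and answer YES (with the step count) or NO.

Answer: YES — reaches normal form SSZ in 5 ≤ 7 steps

Derivation:
  start: add(SSZ, mul(add(Z, Z), SZ))
  →1  S(add(SZ, mul(add(Z, Z), SZ)))
  →2  S(S(add(Z, mul(add(Z, Z), SZ))))
  →3  S(S(mul(add(Z, Z), SZ)))
  →4  S(S(mul(Z, SZ)))
  →5  SSZ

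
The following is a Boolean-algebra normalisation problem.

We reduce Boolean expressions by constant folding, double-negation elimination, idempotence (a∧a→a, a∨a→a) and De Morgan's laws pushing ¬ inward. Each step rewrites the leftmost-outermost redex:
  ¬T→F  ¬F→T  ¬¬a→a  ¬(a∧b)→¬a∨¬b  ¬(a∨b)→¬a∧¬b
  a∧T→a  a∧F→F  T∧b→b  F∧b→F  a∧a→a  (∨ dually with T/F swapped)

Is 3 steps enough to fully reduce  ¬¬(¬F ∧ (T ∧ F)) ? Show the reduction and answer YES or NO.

  start: ¬¬(¬F ∧ (T ∧ F))
  →1  ¬F ∧ (T ∧ F)
  →2  T ∧ (T ∧ F)
  →3  T ∧ F

Answer: NO — after 3 steps the term is T ∧ F, not yet normal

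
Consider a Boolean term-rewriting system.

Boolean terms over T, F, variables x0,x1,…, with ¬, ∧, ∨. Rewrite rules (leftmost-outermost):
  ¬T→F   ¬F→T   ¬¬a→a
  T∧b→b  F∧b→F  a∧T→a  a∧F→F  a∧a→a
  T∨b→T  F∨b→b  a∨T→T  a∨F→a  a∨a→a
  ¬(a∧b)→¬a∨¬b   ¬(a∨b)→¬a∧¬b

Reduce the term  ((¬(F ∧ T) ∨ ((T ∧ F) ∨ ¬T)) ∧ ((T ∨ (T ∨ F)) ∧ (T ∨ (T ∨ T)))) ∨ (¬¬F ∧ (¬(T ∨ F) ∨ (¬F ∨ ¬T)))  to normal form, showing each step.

Answer: normal form = T  (in 9 steps)

Working:
  start: ((¬(F ∧ T) ∨ ((T ∧ F) ∨ ¬T)) ∧ ((T ∨ (T ∨ F)) ∧ (T ∨ (T ∨ T)))) ∨ (¬¬F ∧ (¬(T ∨ F) ∨ (¬F ∨ ¬T)))
  [1] (((¬F ∨ ¬T) ∨ ((T ∧ F) ∨ ¬T)) ∧ ((T ∨ (T ∨ F)) ∧ (T ∨ (T ∨ T)))) ∨ (¬¬F ∧ (¬(T ∨ F) ∨ (¬F ∨ ¬T)))
  [2] (((T ∨ ¬T) ∨ ((T ∧ F) ∨ ¬T)) ∧ ((T ∨ (T ∨ F)) ∧ (T ∨ (T ∨ T)))) ∨ (¬¬F ∧ (¬(T ∨ F) ∨ (¬F ∨ ¬T)))
  [3] ((T ∨ ((T ∧ F) ∨ ¬T)) ∧ ((T ∨ (T ∨ F)) ∧ (T ∨ (T ∨ T)))) ∨ (¬¬F ∧ (¬(T ∨ F) ∨ (¬F ∨ ¬T)))
  [4] (T ∧ ((T ∨ (T ∨ F)) ∧ (T ∨ (T ∨ T)))) ∨ (¬¬F ∧ (¬(T ∨ F) ∨ (¬F ∨ ¬T)))
  [5] ((T ∨ (T ∨ F)) ∧ (T ∨ (T ∨ T))) ∨ (¬¬F ∧ (¬(T ∨ F) ∨ (¬F ∨ ¬T)))
  [6] (T ∧ (T ∨ (T ∨ T))) ∨ (¬¬F ∧ (¬(T ∨ F) ∨ (¬F ∨ ¬T)))
  [7] (T ∨ (T ∨ T)) ∨ (¬¬F ∧ (¬(T ∨ F) ∨ (¬F ∨ ¬T)))
  [8] T ∨ (¬¬F ∧ (¬(T ∨ F) ∨ (¬F ∨ ¬T)))
  [9] T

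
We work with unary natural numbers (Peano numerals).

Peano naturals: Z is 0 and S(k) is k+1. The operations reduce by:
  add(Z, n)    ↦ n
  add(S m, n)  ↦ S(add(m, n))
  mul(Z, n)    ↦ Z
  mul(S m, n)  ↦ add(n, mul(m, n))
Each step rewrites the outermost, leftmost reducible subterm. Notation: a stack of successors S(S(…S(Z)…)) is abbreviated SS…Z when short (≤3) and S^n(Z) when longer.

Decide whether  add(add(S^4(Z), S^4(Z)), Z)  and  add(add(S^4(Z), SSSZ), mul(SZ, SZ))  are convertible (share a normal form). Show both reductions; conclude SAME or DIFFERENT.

Term A:
  start: add(add(S^4(Z), S^4(Z)), Z)
  →1  add(S(add(SSSZ, S^4(Z))), Z)
  →2  S(add(add(SSSZ, S^4(Z)), Z))
  →3  S(add(S(add(SSZ, S^4(Z))), Z))
  →4  S(S(add(add(SSZ, S^4(Z)), Z)))
  →5  S(S(add(S(add(SZ, S^4(Z))), Z)))
  →6  S(S(S(add(add(SZ, S^4(Z)), Z))))
  →7  S(S(S(add(S(add(Z, S^4(Z))), Z))))
  →8  S(S(S(S(add(add(Z, S^4(Z)), Z)))))
  →9  S(S(S(S(add(S^4(Z), Z)))))
  →10  S(S(S(S(S(add(SSSZ, Z))))))
  →11  S(S(S(S(S(S(add(SSZ, Z)))))))
  →12  S(S(S(S(S(S(S(add(SZ, Z))))))))
  →13  S(S(S(S(S(S(S(S(add(Z, Z)))))))))
  →14  S^8(Z)

Term B:
  start: add(add(S^4(Z), SSSZ), mul(SZ, SZ))
  →1  add(S(add(SSSZ, SSSZ)), mul(SZ, SZ))
  →2  S(add(add(SSSZ, SSSZ), mul(SZ, SZ)))
  →3  S(add(S(add(SSZ, SSSZ)), mul(SZ, SZ)))
  →4  S(S(add(add(SSZ, SSSZ), mul(SZ, SZ))))
  →5  S(S(add(S(add(SZ, SSSZ)), mul(SZ, SZ))))
  →6  S(S(S(add(add(SZ, SSSZ), mul(SZ, SZ)))))
  →7  S(S(S(add(S(add(Z, SSSZ)), mul(SZ, SZ)))))
  →8  S(S(S(S(add(add(Z, SSSZ), mul(SZ, SZ))))))
  →9  S(S(S(S(add(SSSZ, mul(SZ, SZ))))))
  →10  S(S(S(S(S(add(SSZ, mul(SZ, SZ)))))))
  →11  S(S(S(S(S(S(add(SZ, mul(SZ, SZ))))))))
  →12  S(S(S(S(S(S(S(add(Z, mul(SZ, SZ)))))))))
  →13  S(S(S(S(S(S(S(mul(SZ, SZ))))))))
  →14  S(S(S(S(S(S(S(add(SZ, mul(Z, SZ)))))))))
  →15  S(S(S(S(S(S(S(S(add(Z, mul(Z, SZ))))))))))
  →16  S(S(S(S(S(S(S(S(mul(Z, SZ)))))))))
  →17  S^8(Z)

Answer: SAME — A ⇓ S^8(Z), B ⇓ S^8(Z)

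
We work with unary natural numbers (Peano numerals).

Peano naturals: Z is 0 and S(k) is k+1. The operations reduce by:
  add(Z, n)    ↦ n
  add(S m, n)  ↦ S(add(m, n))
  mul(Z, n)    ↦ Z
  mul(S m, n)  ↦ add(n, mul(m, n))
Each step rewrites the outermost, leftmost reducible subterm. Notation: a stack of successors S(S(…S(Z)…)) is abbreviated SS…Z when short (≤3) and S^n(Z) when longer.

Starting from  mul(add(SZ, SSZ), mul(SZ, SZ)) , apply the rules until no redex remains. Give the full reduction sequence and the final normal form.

Answer: normal form = SSSZ  (in 24 steps)

Reduction:
  start: mul(add(SZ, SSZ), mul(SZ, SZ))
  step 1: mul(S(add(Z, SSZ)), mul(SZ, SZ))
  step 2: add(mul(SZ, SZ), mul(add(Z, SSZ), mul(SZ, SZ)))
  step 3: add(add(SZ, mul(Z, SZ)), mul(add(Z, SSZ), mul(SZ, SZ)))
  step 4: add(S(add(Z, mul(Z, SZ))), mul(add(Z, SSZ), mul(SZ, SZ)))
  step 5: S(add(add(Z, mul(Z, SZ)), mul(add(Z, SSZ), mul(SZ, SZ))))
  step 6: S(add(mul(Z, SZ), mul(add(Z, SSZ), mul(SZ, SZ))))
  step 7: S(add(Z, mul(add(Z, SSZ), mul(SZ, SZ))))
  step 8: S(mul(add(Z, SSZ), mul(SZ, SZ)))
  step 9: S(mul(SSZ, mul(SZ, SZ)))
  step 10: S(add(mul(SZ, SZ), mul(SZ, mul(SZ, SZ))))
  step 11: S(add(add(SZ, mul(Z, SZ)), mul(SZ, mul(SZ, SZ))))
  step 12: S(add(S(add(Z, mul(Z, SZ))), mul(SZ, mul(SZ, SZ))))
  step 13: S(S(add(add(Z, mul(Z, SZ)), mul(SZ, mul(SZ, SZ)))))
  step 14: S(S(add(mul(Z, SZ), mul(SZ, mul(SZ, SZ)))))
  step 15: S(S(add(Z, mul(SZ, mul(SZ, SZ)))))
  step 16: S(S(mul(SZ, mul(SZ, SZ))))
  step 17: S(S(add(mul(SZ, SZ), mul(Z, mul(SZ, SZ)))))
  step 18: S(S(add(add(SZ, mul(Z, SZ)), mul(Z, mul(SZ, SZ)))))
  step 19: S(S(add(S(add(Z, mul(Z, SZ))), mul(Z, mul(SZ, SZ)))))
  step 20: S(S(S(add(add(Z, mul(Z, SZ)), mul(Z, mul(SZ, SZ))))))
  step 21: S(S(S(add(mul(Z, SZ), mul(Z, mul(SZ, SZ))))))
  step 22: S(S(S(add(Z, mul(Z, mul(SZ, SZ))))))
  step 23: S(S(S(mul(Z, mul(SZ, SZ)))))
  step 24: SSSZ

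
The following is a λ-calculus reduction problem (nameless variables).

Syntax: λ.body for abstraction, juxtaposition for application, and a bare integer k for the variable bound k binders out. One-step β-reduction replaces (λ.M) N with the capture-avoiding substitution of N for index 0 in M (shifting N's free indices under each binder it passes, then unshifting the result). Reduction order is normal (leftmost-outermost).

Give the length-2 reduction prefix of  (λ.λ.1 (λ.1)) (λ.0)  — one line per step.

Answer: after 2 steps: λ.λ.1

Reduction:
  start: (λ.λ.1 (λ.1)) (λ.0)
  →1  λ.(λ.0) (λ.1)
  →2  λ.λ.1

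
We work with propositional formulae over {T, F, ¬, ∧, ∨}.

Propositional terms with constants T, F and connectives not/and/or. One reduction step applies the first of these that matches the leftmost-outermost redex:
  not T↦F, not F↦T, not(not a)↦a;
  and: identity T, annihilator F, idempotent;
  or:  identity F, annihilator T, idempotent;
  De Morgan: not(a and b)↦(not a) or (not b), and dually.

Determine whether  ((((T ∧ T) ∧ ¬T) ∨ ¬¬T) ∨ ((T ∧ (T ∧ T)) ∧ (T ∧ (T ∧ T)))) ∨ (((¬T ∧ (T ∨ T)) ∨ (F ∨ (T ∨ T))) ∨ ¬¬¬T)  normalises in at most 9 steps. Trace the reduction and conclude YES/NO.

  start: ((((T ∧ T) ∧ ¬T) ∨ ¬¬T) ∨ ((T ∧ (T ∧ T)) ∧ (T ∧ (T ∧ T)))) ∨ (((¬T ∧ (T ∨ T)) ∨ (F ∨ (T ∨ T))) ∨ ¬¬¬T)
  [1] (((T ∧ ¬T) ∨ ¬¬T) ∨ ((T ∧ (T ∧ T)) ∧ (T ∧ (T ∧ T)))) ∨ (((¬T ∧ (T ∨ T)) ∨ (F ∨ (T ∨ T))) ∨ ¬¬¬T)
  [2] ((¬T ∨ ¬¬T) ∨ ((T ∧ (T ∧ T)) ∧ (T ∧ (T ∧ T)))) ∨ (((¬T ∧ (T ∨ T)) ∨ (F ∨ (T ∨ T))) ∨ ¬¬¬T)
  [3] ((F ∨ ¬¬T) ∨ ((T ∧ (T ∧ T)) ∧ (T ∧ (T ∧ T)))) ∨ (((¬T ∧ (T ∨ T)) ∨ (F ∨ (T ∨ T))) ∨ ¬¬¬T)
  [4] (¬¬T ∨ ((T ∧ (T ∧ T)) ∧ (T ∧ (T ∧ T)))) ∨ (((¬T ∧ (T ∨ T)) ∨ (F ∨ (T ∨ T))) ∨ ¬¬¬T)
  [5] (T ∨ ((T ∧ (T ∧ T)) ∧ (T ∧ (T ∧ T)))) ∨ (((¬T ∧ (T ∨ T)) ∨ (F ∨ (T ∨ T))) ∨ ¬¬¬T)
  [6] T ∨ (((¬T ∧ (T ∨ T)) ∨ (F ∨ (T ∨ T))) ∨ ¬¬¬T)
  [7] T

Answer: YES — reaches normal form T in 7 ≤ 9 steps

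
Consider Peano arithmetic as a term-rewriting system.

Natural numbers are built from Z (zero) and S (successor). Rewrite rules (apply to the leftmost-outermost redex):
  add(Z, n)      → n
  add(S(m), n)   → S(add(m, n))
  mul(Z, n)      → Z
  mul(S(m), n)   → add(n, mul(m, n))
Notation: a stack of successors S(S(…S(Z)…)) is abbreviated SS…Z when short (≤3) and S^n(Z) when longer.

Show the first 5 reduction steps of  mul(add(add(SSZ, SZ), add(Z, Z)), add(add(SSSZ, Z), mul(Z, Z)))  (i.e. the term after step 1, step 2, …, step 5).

Answer: after 5 steps: add(S(add(add(SSZ, Z), mul(Z, Z))), mul(add(add(SZ, SZ), add(Z, Z)), add(add(SSSZ, Z), mul(Z, Z))))

Derivation:
  start: mul(add(add(SSZ, SZ), add(Z, Z)), add(add(SSSZ, Z), mul(Z, Z)))
  step 1: mul(add(S(add(SZ, SZ)), add(Z, Z)), add(add(SSSZ, Z), mul(Z, Z)))
  step 2: mul(S(add(add(SZ, SZ), add(Z, Z))), add(add(SSSZ, Z), mul(Z, Z)))
  step 3: add(add(add(SSSZ, Z), mul(Z, Z)), mul(add(add(SZ, SZ), add(Z, Z)), add(add(SSSZ, Z), mul(Z, Z))))
  step 4: add(add(S(add(SSZ, Z)), mul(Z, Z)), mul(add(add(SZ, SZ), add(Z, Z)), add(add(SSSZ, Z), mul(Z, Z))))
  step 5: add(S(add(add(SSZ, Z), mul(Z, Z))), mul(add(add(SZ, SZ), add(Z, Z)), add(add(SSSZ, Z), mul(Z, Z))))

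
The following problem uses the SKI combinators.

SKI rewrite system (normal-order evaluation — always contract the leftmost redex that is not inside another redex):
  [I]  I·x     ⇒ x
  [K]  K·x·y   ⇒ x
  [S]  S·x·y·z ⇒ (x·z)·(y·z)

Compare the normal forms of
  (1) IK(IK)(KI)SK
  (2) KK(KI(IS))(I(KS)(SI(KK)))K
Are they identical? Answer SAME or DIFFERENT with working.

Answer: SAME — A ⇓ S, B ⇓ S

Derivation:
Term A:
  start: IK(IK)(KI)SK
  step 1: K(IK)(KI)SK
  step 2: IKSK
  step 3: KSK
  step 4: S

Term B:
  start: KK(KI(IS))(I(KS)(SI(KK)))K
  step 1: K(I(KS)(SI(KK)))K
  step 2: I(KS)(SI(KK))
  step 3: KS(SI(KK))
  step 4: S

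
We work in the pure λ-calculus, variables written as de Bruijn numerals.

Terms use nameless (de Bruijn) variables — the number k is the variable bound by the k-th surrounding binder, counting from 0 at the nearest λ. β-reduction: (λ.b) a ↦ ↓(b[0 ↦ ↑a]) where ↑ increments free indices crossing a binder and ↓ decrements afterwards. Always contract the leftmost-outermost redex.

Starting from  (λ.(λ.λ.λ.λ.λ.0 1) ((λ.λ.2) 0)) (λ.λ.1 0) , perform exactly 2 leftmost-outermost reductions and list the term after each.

Answer: after 2 steps: λ.λ.λ.λ.0 1

Working:
  start: (λ.(λ.λ.λ.λ.λ.0 1) ((λ.λ.2) 0)) (λ.λ.1 0)
  step 1: (λ.λ.λ.λ.λ.0 1) ((λ.λ.λ.λ.1 0) (λ.λ.1 0))
  step 2: λ.λ.λ.λ.0 1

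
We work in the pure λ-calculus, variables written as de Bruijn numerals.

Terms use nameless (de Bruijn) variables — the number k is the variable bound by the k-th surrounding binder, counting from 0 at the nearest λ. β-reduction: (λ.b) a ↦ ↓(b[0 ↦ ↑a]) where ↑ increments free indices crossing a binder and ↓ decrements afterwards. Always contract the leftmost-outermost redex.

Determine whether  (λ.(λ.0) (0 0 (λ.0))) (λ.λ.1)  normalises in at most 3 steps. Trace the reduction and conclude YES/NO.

  start: (λ.(λ.0) (0 0 (λ.0))) (λ.λ.1)
  →1  (λ.0) ((λ.λ.1) (λ.λ.1) (λ.0))
  →2  (λ.λ.1) (λ.λ.1) (λ.0)
  →3  (λ.λ.λ.1) (λ.0)

Answer: NO — after 3 steps the term is (λ.λ.λ.1) (λ.0), not yet normal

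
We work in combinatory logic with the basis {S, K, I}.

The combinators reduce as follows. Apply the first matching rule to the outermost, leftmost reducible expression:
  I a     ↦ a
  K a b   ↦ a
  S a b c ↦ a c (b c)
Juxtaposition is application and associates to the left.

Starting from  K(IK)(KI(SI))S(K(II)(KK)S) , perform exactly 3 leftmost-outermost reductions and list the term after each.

  start: K(IK)(KI(SI))S(K(II)(KK)S)
  step 1: IKS(K(II)(KK)S)
  step 2: KS(K(II)(KK)S)
  step 3: S

Answer: after 3 steps: S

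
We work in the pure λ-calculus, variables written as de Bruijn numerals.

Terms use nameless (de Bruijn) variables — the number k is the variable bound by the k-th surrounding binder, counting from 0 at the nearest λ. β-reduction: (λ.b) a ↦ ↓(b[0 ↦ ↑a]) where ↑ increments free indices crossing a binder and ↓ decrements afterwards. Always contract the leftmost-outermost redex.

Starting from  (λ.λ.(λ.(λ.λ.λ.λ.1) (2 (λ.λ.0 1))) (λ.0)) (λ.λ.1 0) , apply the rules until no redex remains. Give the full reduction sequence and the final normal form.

Answer: normal form = λ.λ.λ.λ.1  (in 3 steps)

Working:
  start: (λ.λ.(λ.(λ.λ.λ.λ.1) (2 (λ.λ.0 1))) (λ.0)) (λ.λ.1 0)
  step 1: λ.(λ.(λ.λ.λ.λ.1) ((λ.λ.1 0) (λ.λ.0 1))) (λ.0)
  step 2: λ.(λ.λ.λ.λ.1) ((λ.λ.1 0) (λ.λ.0 1))
  step 3: λ.λ.λ.λ.1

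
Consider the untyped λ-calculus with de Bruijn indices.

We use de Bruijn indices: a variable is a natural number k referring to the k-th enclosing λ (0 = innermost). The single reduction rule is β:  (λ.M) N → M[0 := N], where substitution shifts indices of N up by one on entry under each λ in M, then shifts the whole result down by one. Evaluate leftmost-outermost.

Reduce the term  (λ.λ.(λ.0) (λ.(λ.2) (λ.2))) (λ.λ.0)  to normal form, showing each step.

  start: (λ.λ.(λ.0) (λ.(λ.2) (λ.2))) (λ.λ.0)
  →1  λ.(λ.0) (λ.(λ.2) (λ.2))
  →2  λ.λ.(λ.2) (λ.2)
  →3  λ.λ.1

Answer: normal form = λ.λ.1  (in 3 steps)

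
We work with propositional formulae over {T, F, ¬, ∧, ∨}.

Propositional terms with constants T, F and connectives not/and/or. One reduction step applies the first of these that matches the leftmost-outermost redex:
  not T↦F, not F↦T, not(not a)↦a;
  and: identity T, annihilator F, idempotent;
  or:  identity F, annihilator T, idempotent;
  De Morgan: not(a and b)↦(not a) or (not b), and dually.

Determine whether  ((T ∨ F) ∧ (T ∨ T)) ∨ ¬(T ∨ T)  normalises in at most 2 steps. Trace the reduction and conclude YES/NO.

  start: ((T ∨ F) ∧ (T ∨ T)) ∨ ¬(T ∨ T)
  →1  (T ∧ (T ∨ T)) ∨ ¬(T ∨ T)
  →2  (T ∨ T) ∨ ¬(T ∨ T)

Answer: NO — after 2 steps the term is (T ∨ T) ∨ ¬(T ∨ T), not yet normal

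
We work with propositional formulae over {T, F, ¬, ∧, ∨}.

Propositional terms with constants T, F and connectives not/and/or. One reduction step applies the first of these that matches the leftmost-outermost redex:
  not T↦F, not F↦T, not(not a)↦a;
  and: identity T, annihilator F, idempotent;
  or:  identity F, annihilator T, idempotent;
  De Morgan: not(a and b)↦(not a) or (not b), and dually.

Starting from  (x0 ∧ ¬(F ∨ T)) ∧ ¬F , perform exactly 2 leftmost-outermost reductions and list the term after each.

Answer: after 2 steps: (x0 ∧ (T ∧ ¬T)) ∧ ¬F

Working:
  start: (x0 ∧ ¬(F ∨ T)) ∧ ¬F
  step 1: (x0 ∧ (¬F ∧ ¬T)) ∧ ¬F
  step 2: (x0 ∧ (T ∧ ¬T)) ∧ ¬F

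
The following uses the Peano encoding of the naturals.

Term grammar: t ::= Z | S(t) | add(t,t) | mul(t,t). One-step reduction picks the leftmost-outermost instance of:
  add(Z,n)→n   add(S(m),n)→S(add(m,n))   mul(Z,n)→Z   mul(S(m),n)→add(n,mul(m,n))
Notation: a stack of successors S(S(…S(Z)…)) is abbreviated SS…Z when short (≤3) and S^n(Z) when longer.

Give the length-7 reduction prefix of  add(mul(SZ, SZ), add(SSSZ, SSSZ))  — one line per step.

  start: add(mul(SZ, SZ), add(SSSZ, SSSZ))
  step 1: add(add(SZ, mul(Z, SZ)), add(SSSZ, SSSZ))
  step 2: add(S(add(Z, mul(Z, SZ))), add(SSSZ, SSSZ))
  step 3: S(add(add(Z, mul(Z, SZ)), add(SSSZ, SSSZ)))
  step 4: S(add(mul(Z, SZ), add(SSSZ, SSSZ)))
  step 5: S(add(Z, add(SSSZ, SSSZ)))
  step 6: S(add(SSSZ, SSSZ))
  step 7: S(S(add(SSZ, SSSZ)))

Answer: after 7 steps: S(S(add(SSZ, SSSZ)))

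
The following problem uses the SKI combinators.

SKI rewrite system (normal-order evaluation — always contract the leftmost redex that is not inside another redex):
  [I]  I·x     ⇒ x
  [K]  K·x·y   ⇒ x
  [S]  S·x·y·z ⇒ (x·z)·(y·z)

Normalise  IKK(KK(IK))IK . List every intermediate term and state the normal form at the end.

Answer: normal form = I  (in 3 steps)

Derivation:
  start: IKK(KK(IK))IK
  [1] KK(KK(IK))IK
  [2] KIK
  [3] I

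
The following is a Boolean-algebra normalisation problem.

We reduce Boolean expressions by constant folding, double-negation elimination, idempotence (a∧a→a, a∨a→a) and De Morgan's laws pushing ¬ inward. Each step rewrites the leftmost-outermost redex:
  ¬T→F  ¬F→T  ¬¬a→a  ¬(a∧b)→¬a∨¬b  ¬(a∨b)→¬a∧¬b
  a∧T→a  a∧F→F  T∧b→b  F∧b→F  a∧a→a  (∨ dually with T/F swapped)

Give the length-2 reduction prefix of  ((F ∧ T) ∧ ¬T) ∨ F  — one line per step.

  start: ((F ∧ T) ∧ ¬T) ∨ F
  [1] (F ∧ T) ∧ ¬T
  [2] F ∧ ¬T

Answer: after 2 steps: F ∧ ¬T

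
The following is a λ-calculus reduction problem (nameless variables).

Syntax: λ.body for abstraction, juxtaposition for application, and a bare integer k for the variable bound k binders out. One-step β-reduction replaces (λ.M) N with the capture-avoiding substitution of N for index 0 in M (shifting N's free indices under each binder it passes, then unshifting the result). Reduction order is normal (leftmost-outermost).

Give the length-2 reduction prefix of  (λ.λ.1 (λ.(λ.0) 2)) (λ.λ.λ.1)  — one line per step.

  start: (λ.λ.1 (λ.(λ.0) 2)) (λ.λ.λ.1)
  →1  λ.(λ.λ.λ.1) (λ.(λ.0) (λ.λ.λ.1))
  →2  λ.λ.λ.1

Answer: after 2 steps: λ.λ.λ.1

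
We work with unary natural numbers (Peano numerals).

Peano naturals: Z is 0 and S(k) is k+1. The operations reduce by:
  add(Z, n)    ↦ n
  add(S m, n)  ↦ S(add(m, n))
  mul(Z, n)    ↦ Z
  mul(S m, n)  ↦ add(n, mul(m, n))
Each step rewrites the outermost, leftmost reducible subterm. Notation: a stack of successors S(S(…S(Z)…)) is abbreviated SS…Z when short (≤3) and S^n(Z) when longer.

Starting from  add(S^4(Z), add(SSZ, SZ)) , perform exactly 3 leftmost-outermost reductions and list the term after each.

Answer: after 3 steps: S(S(S(add(SZ, add(SSZ, SZ)))))

Working:
  start: add(S^4(Z), add(SSZ, SZ))
  →1  S(add(SSSZ, add(SSZ, SZ)))
  →2  S(S(add(SSZ, add(SSZ, SZ))))
  →3  S(S(S(add(SZ, add(SSZ, SZ)))))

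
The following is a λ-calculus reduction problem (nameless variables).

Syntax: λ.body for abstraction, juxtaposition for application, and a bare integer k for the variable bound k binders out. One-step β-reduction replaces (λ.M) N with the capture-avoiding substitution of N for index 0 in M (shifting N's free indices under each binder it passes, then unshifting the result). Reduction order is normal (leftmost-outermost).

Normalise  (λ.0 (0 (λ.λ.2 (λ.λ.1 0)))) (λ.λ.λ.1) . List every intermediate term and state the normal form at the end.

  start: (λ.0 (0 (λ.λ.2 (λ.λ.1 0)))) (λ.λ.λ.1)
  [1] (λ.λ.λ.1) ((λ.λ.λ.1) (λ.λ.(λ.λ.λ.1) (λ.λ.1 0)))
  [2] λ.λ.1

Answer: normal form = λ.λ.1  (in 2 steps)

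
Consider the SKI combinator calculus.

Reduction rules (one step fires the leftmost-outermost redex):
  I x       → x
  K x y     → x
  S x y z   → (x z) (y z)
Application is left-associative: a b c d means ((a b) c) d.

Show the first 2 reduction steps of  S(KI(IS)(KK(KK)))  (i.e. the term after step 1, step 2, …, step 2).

Answer: after 2 steps: S(KK(KK))

Working:
  start: S(KI(IS)(KK(KK)))
  →1  S(I(KK(KK)))
  →2  S(KK(KK))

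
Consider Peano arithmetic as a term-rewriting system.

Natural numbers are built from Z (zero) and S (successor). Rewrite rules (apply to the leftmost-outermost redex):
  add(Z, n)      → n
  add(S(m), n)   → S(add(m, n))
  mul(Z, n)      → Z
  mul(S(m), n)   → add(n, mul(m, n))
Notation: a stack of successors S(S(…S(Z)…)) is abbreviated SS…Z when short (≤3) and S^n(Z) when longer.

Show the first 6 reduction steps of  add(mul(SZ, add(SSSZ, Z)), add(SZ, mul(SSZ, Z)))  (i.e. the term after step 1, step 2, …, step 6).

  start: add(mul(SZ, add(SSSZ, Z)), add(SZ, mul(SSZ, Z)))
  →1  add(add(add(SSSZ, Z), mul(Z, add(SSSZ, Z))), add(SZ, mul(SSZ, Z)))
  →2  add(add(S(add(SSZ, Z)), mul(Z, add(SSSZ, Z))), add(SZ, mul(SSZ, Z)))
  →3  add(S(add(add(SSZ, Z), mul(Z, add(SSSZ, Z)))), add(SZ, mul(SSZ, Z)))
  →4  S(add(add(add(SSZ, Z), mul(Z, add(SSSZ, Z))), add(SZ, mul(SSZ, Z))))
  →5  S(add(add(S(add(SZ, Z)), mul(Z, add(SSSZ, Z))), add(SZ, mul(SSZ, Z))))
  →6  S(add(S(add(add(SZ, Z), mul(Z, add(SSSZ, Z)))), add(SZ, mul(SSZ, Z))))

Answer: after 6 steps: S(add(S(add(add(SZ, Z), mul(Z, add(SSSZ, Z)))), add(SZ, mul(SSZ, Z))))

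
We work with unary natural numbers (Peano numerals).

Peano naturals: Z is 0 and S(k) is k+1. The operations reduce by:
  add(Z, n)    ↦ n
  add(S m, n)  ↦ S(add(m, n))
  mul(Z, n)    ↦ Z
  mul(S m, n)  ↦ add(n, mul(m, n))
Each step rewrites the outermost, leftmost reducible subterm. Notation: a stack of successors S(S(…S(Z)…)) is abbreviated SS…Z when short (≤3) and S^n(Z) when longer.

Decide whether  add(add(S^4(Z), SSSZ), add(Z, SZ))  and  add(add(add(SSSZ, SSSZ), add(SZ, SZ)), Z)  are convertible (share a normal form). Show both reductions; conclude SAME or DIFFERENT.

Answer: SAME — A ⇓ S^8(Z), B ⇓ S^8(Z)

Derivation:
Term A:
  start: add(add(S^4(Z), SSSZ), add(Z, SZ))
  →1  add(S(add(SSSZ, SSSZ)), add(Z, SZ))
  →2  S(add(add(SSSZ, SSSZ), add(Z, SZ)))
  →3  S(add(S(add(SSZ, SSSZ)), add(Z, SZ)))
  →4  S(S(add(add(SSZ, SSSZ), add(Z, SZ))))
  →5  S(S(add(S(add(SZ, SSSZ)), add(Z, SZ))))
  →6  S(S(S(add(add(SZ, SSSZ), add(Z, SZ)))))
  →7  S(S(S(add(S(add(Z, SSSZ)), add(Z, SZ)))))
  →8  S(S(S(S(add(add(Z, SSSZ), add(Z, SZ))))))
  →9  S(S(S(S(add(SSSZ, add(Z, SZ))))))
  →10  S(S(S(S(S(add(SSZ, add(Z, SZ)))))))
  →11  S(S(S(S(S(S(add(SZ, add(Z, SZ))))))))
  →12  S(S(S(S(S(S(S(add(Z, add(Z, SZ)))))))))
  →13  S(S(S(S(S(S(S(add(Z, SZ))))))))
  →14  S^8(Z)

Term B:
  start: add(add(add(SSSZ, SSSZ), add(SZ, SZ)), Z)
  →1  add(add(S(add(SSZ, SSSZ)), add(SZ, SZ)), Z)
  →2  add(S(add(add(SSZ, SSSZ), add(SZ, SZ))), Z)
  →3  S(add(add(add(SSZ, SSSZ), add(SZ, SZ)), Z))
  →4  S(add(add(S(add(SZ, SSSZ)), add(SZ, SZ)), Z))
  →5  S(add(S(add(add(SZ, SSSZ), add(SZ, SZ))), Z))
  →6  S(S(add(add(add(SZ, SSSZ), add(SZ, SZ)), Z)))
  →7  S(S(add(add(S(add(Z, SSSZ)), add(SZ, SZ)), Z)))
  →8  S(S(add(S(add(add(Z, SSSZ), add(SZ, SZ))), Z)))
  →9  S(S(S(add(add(add(Z, SSSZ), add(SZ, SZ)), Z))))
  →10  S(S(S(add(add(SSSZ, add(SZ, SZ)), Z))))
  →11  S(S(S(add(S(add(SSZ, add(SZ, SZ))), Z))))
  →12  S(S(S(S(add(add(SSZ, add(SZ, SZ)), Z)))))
  →13  S(S(S(S(add(S(add(SZ, add(SZ, SZ))), Z)))))
  →14  S(S(S(S(S(add(add(SZ, add(SZ, SZ)), Z))))))
  →15  S(S(S(S(S(add(S(add(Z, add(SZ, SZ))), Z))))))
  →16  S(S(S(S(S(S(add(add(Z, add(SZ, SZ)), Z)))))))
  →17  S(S(S(S(S(S(add(add(SZ, SZ), Z)))))))
  →18  S(S(S(S(S(S(add(S(add(Z, SZ)), Z)))))))
  →19  S(S(S(S(S(S(S(add(add(Z, SZ), Z))))))))
  →20  S(S(S(S(S(S(S(add(SZ, Z))))))))
  →21  S(S(S(S(S(S(S(S(add(Z, Z)))))))))
  →22  S^8(Z)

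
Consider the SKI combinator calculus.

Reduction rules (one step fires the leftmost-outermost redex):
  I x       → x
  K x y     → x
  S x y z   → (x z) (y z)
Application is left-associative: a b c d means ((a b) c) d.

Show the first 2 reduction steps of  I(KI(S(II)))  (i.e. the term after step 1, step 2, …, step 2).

  start: I(KI(S(II)))
  →1  KI(S(II))
  →2  I

Answer: after 2 steps: I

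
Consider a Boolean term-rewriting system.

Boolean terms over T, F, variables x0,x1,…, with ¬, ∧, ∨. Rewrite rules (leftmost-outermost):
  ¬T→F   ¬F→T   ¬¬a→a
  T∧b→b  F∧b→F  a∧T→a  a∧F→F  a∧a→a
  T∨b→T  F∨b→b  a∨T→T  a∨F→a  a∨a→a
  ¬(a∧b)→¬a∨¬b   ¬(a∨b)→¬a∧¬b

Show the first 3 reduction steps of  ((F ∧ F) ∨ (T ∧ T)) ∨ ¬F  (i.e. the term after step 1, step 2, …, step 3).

  start: ((F ∧ F) ∨ (T ∧ T)) ∨ ¬F
  →1  (F ∨ (T ∧ T)) ∨ ¬F
  →2  (T ∧ T) ∨ ¬F
  →3  T ∨ ¬F

Answer: after 3 steps: T ∨ ¬F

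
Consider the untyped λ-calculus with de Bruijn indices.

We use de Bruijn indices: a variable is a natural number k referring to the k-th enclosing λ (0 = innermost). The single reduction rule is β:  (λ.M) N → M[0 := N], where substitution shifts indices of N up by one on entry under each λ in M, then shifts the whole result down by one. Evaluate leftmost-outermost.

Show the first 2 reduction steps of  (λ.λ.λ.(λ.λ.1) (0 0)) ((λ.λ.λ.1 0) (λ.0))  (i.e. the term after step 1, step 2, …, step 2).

  start: (λ.λ.λ.(λ.λ.1) (0 0)) ((λ.λ.λ.1 0) (λ.0))
  [1] λ.λ.(λ.λ.1) (0 0)
  [2] λ.λ.λ.1 1

Answer: after 2 steps: λ.λ.λ.1 1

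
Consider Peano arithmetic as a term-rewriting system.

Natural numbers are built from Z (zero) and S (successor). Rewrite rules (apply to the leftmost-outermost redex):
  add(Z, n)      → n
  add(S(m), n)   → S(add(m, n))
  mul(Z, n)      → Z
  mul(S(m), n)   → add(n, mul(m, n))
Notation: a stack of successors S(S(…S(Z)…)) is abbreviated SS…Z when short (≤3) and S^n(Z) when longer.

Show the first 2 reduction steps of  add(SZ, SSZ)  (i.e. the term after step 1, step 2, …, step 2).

Answer: after 2 steps: SSSZ

Working:
  start: add(SZ, SSZ)
  step 1: S(add(Z, SSZ))
  step 2: SSSZ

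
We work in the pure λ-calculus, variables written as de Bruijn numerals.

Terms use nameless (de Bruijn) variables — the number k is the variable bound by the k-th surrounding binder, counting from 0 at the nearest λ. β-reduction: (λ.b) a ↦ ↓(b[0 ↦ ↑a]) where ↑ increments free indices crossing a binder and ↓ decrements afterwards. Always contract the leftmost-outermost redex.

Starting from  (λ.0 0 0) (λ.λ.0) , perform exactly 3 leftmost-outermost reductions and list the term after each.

Answer: after 3 steps: λ.λ.0

Working:
  start: (λ.0 0 0) (λ.λ.0)
  →1  (λ.λ.0) (λ.λ.0) (λ.λ.0)
  →2  (λ.0) (λ.λ.0)
  →3  λ.λ.0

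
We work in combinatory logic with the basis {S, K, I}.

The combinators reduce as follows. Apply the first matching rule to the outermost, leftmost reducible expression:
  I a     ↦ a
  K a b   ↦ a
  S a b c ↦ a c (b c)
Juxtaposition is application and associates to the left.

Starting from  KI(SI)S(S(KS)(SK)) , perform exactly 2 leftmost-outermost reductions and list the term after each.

  start: KI(SI)S(S(KS)(SK))
  step 1: IS(S(KS)(SK))
  step 2: S(S(KS)(SK))

Answer: after 2 steps: S(S(KS)(SK))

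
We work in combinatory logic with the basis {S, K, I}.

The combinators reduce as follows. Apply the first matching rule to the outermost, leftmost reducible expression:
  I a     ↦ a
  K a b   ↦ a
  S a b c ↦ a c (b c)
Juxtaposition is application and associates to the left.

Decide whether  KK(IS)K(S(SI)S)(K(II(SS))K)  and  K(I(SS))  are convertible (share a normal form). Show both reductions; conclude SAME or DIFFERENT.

Answer: SAME — A ⇓ K(SS), B ⇓ K(SS)

Working:
Term A:
  start: KK(IS)K(S(SI)S)(K(II(SS))K)
  [1] KK(S(SI)S)(K(II(SS))K)
  [2] K(K(II(SS))K)
  [3] K(II(SS))
  [4] K(I(SS))
  [5] K(SS)

Term B:
  start: K(I(SS))
  [1] K(SS)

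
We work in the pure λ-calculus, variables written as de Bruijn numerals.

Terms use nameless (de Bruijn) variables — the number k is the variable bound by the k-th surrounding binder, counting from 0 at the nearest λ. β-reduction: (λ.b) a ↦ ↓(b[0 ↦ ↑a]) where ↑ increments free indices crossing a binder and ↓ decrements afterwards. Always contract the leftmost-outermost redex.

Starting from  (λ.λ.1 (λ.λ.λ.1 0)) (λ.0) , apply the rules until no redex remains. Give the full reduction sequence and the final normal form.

  start: (λ.λ.1 (λ.λ.λ.1 0)) (λ.0)
  →1  λ.(λ.0) (λ.λ.λ.1 0)
  →2  λ.λ.λ.λ.1 0

Answer: normal form = λ.λ.λ.λ.1 0  (in 2 steps)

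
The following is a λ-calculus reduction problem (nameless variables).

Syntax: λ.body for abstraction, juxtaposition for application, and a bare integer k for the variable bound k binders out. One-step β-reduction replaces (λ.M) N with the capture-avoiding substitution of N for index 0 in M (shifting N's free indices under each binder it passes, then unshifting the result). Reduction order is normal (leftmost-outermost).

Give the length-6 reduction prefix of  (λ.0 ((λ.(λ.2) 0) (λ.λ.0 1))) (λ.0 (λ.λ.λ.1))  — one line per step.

  start: (λ.0 ((λ.(λ.2) 0) (λ.λ.0 1))) (λ.0 (λ.λ.λ.1))
  →1  (λ.0 (λ.λ.λ.1)) ((λ.(λ.λ.0 (λ.λ.λ.1)) 0) (λ.λ.0 1))
  →2  (λ.(λ.λ.0 (λ.λ.λ.1)) 0) (λ.λ.0 1) (λ.λ.λ.1)
  →3  (λ.λ.0 (λ.λ.λ.1)) (λ.λ.0 1) (λ.λ.λ.1)
  →4  (λ.0 (λ.λ.λ.1)) (λ.λ.λ.1)
  →5  (λ.λ.λ.1) (λ.λ.λ.1)
  →6  λ.λ.1

Answer: after 6 steps: λ.λ.1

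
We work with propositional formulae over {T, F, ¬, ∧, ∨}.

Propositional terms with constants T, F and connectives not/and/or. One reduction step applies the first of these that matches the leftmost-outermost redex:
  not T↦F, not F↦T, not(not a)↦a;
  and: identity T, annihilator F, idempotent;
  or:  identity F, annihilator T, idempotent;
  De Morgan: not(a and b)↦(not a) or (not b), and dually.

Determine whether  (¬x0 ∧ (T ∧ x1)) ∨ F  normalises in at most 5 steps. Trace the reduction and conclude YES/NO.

  start: (¬x0 ∧ (T ∧ x1)) ∨ F
  →1  ¬x0 ∧ (T ∧ x1)
  →2  ¬x0 ∧ x1

Answer: YES — reaches normal form ¬x0 ∧ x1 in 2 ≤ 5 steps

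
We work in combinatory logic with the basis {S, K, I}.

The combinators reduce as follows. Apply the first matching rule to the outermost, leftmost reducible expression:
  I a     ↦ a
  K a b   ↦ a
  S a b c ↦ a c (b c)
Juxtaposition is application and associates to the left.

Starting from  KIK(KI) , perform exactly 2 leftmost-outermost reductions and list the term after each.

Answer: after 2 steps: KI

Derivation:
  start: KIK(KI)
  →1  I(KI)
  →2  KI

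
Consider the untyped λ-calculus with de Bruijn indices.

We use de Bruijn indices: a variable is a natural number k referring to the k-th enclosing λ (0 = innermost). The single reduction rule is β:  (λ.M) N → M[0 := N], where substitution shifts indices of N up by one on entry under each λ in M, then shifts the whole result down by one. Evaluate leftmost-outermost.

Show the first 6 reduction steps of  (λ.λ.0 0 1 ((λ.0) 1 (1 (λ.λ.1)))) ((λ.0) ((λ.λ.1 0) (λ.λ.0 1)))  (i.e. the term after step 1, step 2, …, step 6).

Answer: after 6 steps: λ.0 0 (λ.λ.0 1) ((λ.λ.1 0) (λ.λ.0 1) ((λ.0) ((λ.λ.1 0) (λ.λ.0 1)) (λ.λ.1)))

Reduction:
  start: (λ.λ.0 0 1 ((λ.0) 1 (1 (λ.λ.1)))) ((λ.0) ((λ.λ.1 0) (λ.λ.0 1)))
  [1] λ.0 0 ((λ.0) ((λ.λ.1 0) (λ.λ.0 1))) ((λ.0) ((λ.0) ((λ.λ.1 0) (λ.λ.0 1))) ((λ.0) ((λ.λ.1 0) (λ.λ.0 1)) (λ.λ.1)))
  [2] λ.0 0 ((λ.λ.1 0) (λ.λ.0 1)) ((λ.0) ((λ.0) ((λ.λ.1 0) (λ.λ.0 1))) ((λ.0) ((λ.λ.1 0) (λ.λ.0 1)) (λ.λ.1)))
  [3] λ.0 0 (λ.(λ.λ.0 1) 0) ((λ.0) ((λ.0) ((λ.λ.1 0) (λ.λ.0 1))) ((λ.0) ((λ.λ.1 0) (λ.λ.0 1)) (λ.λ.1)))
  [4] λ.0 0 (λ.λ.0 1) ((λ.0) ((λ.0) ((λ.λ.1 0) (λ.λ.0 1))) ((λ.0) ((λ.λ.1 0) (λ.λ.0 1)) (λ.λ.1)))
  [5] λ.0 0 (λ.λ.0 1) ((λ.0) ((λ.λ.1 0) (λ.λ.0 1)) ((λ.0) ((λ.λ.1 0) (λ.λ.0 1)) (λ.λ.1)))
  [6] λ.0 0 (λ.λ.0 1) ((λ.λ.1 0) (λ.λ.0 1) ((λ.0) ((λ.λ.1 0) (λ.λ.0 1)) (λ.λ.1)))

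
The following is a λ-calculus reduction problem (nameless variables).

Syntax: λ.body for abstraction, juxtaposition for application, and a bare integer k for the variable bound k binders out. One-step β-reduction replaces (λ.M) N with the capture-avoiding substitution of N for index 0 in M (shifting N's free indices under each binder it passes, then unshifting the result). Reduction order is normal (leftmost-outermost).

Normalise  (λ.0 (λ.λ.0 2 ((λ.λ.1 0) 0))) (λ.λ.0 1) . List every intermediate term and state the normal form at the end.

  start: (λ.0 (λ.λ.0 2 ((λ.λ.1 0) 0))) (λ.λ.0 1)
  step 1: (λ.λ.0 1) (λ.λ.0 (λ.λ.0 1) ((λ.λ.1 0) 0))
  step 2: λ.0 (λ.λ.0 (λ.λ.0 1) ((λ.λ.1 0) 0))
  step 3: λ.0 (λ.λ.0 (λ.λ.0 1) (λ.1 0))

Answer: normal form = λ.0 (λ.λ.0 (λ.λ.0 1) (λ.1 0))  (in 3 steps)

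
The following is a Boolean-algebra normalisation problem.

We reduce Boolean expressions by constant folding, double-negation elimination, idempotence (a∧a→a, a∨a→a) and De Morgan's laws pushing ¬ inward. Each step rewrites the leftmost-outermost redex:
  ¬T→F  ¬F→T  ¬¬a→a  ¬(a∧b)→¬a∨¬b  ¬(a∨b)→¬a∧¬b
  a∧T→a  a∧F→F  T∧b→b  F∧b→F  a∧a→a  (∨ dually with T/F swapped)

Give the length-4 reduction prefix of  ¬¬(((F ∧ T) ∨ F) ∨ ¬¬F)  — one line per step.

  start: ¬¬(((F ∧ T) ∨ F) ∨ ¬¬F)
  step 1: ((F ∧ T) ∨ F) ∨ ¬¬F
  step 2: (F ∧ T) ∨ ¬¬F
  step 3: F ∨ ¬¬F
  step 4: ¬¬F

Answer: after 4 steps: ¬¬F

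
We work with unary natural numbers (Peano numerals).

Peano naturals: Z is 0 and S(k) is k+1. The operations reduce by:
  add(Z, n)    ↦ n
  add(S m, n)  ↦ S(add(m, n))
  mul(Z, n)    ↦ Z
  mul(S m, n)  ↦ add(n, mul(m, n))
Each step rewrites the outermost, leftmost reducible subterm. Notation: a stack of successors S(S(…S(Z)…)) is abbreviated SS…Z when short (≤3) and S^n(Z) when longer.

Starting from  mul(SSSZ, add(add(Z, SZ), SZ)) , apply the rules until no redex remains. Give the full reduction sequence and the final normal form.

  start: mul(SSSZ, add(add(Z, SZ), SZ))
  [1] add(add(add(Z, SZ), SZ), mul(SSZ, add(add(Z, SZ), SZ)))
  [2] add(add(SZ, SZ), mul(SSZ, add(add(Z, SZ), SZ)))
  [3] add(S(add(Z, SZ)), mul(SSZ, add(add(Z, SZ), SZ)))
  [4] S(add(add(Z, SZ), mul(SSZ, add(add(Z, SZ), SZ))))
  [5] S(add(SZ, mul(SSZ, add(add(Z, SZ), SZ))))
  [6] S(S(add(Z, mul(SSZ, add(add(Z, SZ), SZ)))))
  [7] S(S(mul(SSZ, add(add(Z, SZ), SZ))))
  [8] S(S(add(add(add(Z, SZ), SZ), mul(SZ, add(add(Z, SZ), SZ)))))
  [9] S(S(add(add(SZ, SZ), mul(SZ, add(add(Z, SZ), SZ)))))
  [10] S(S(add(S(add(Z, SZ)), mul(SZ, add(add(Z, SZ), SZ)))))
  [11] S(S(S(add(add(Z, SZ), mul(SZ, add(add(Z, SZ), SZ))))))
  [12] S(S(S(add(SZ, mul(SZ, add(add(Z, SZ), SZ))))))
  [13] S(S(S(S(add(Z, mul(SZ, add(add(Z, SZ), SZ)))))))
  [14] S(S(S(S(mul(SZ, add(add(Z, SZ), SZ))))))
  [15] S(S(S(S(add(add(add(Z, SZ), SZ), mul(Z, add(add(Z, SZ), SZ)))))))
  [16] S(S(S(S(add(add(SZ, SZ), mul(Z, add(add(Z, SZ), SZ)))))))
  [17] S(S(S(S(add(S(add(Z, SZ)), mul(Z, add(add(Z, SZ), SZ)))))))
  [18] S(S(S(S(S(add(add(Z, SZ), mul(Z, add(add(Z, SZ), SZ))))))))
  [19] S(S(S(S(S(add(SZ, mul(Z, add(add(Z, SZ), SZ))))))))
  [20] S(S(S(S(S(S(add(Z, mul(Z, add(add(Z, SZ), SZ)))))))))
  [21] S(S(S(S(S(S(mul(Z, add(add(Z, SZ), SZ))))))))
  [22] S^6(Z)

Answer: normal form = S^6(Z)  (in 22 steps)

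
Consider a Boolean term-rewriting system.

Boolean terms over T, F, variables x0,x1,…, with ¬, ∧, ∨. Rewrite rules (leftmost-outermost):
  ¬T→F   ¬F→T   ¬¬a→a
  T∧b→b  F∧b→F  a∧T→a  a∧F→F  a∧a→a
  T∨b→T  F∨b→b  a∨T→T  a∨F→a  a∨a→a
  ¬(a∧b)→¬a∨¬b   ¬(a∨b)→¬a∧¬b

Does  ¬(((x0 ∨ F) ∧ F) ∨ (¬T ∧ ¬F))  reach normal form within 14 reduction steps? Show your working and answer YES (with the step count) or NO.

Answer: YES — reaches normal form T in 11 ≤ 14 steps

Derivation:
  start: ¬(((x0 ∨ F) ∧ F) ∨ (¬T ∧ ¬F))
  step 1: ¬((x0 ∨ F) ∧ F) ∧ ¬(¬T ∧ ¬F)
  step 2: (¬(x0 ∨ F) ∨ ¬F) ∧ ¬(¬T ∧ ¬F)
  step 3: ((¬x0 ∧ ¬F) ∨ ¬F) ∧ ¬(¬T ∧ ¬F)
  step 4: ((¬x0 ∧ T) ∨ ¬F) ∧ ¬(¬T ∧ ¬F)
  step 5: (¬x0 ∨ ¬F) ∧ ¬(¬T ∧ ¬F)
  step 6: (¬x0 ∨ T) ∧ ¬(¬T ∧ ¬F)
  step 7: T ∧ ¬(¬T ∧ ¬F)
  step 8: ¬(¬T ∧ ¬F)
  step 9: ¬¬T ∨ ¬¬F
  step 10: T ∨ ¬¬F
  step 11: T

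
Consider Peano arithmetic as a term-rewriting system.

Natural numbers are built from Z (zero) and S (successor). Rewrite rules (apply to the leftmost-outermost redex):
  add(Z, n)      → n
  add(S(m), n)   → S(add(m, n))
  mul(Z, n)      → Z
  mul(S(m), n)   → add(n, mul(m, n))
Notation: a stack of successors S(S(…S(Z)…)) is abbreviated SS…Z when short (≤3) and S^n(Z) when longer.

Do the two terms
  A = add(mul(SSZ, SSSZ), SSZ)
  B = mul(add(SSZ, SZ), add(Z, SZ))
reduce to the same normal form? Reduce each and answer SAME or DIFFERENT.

Term A:
  start: add(mul(SSZ, SSSZ), SSZ)
  [1] add(add(SSSZ, mul(SZ, SSSZ)), SSZ)
  [2] add(S(add(SSZ, mul(SZ, SSSZ))), SSZ)
  [3] S(add(add(SSZ, mul(SZ, SSSZ)), SSZ))
  [4] S(add(S(add(SZ, mul(SZ, SSSZ))), SSZ))
  [5] S(S(add(add(SZ, mul(SZ, SSSZ)), SSZ)))
  [6] S(S(add(S(add(Z, mul(SZ, SSSZ))), SSZ)))
  [7] S(S(S(add(add(Z, mul(SZ, SSSZ)), SSZ))))
  [8] S(S(S(add(mul(SZ, SSSZ), SSZ))))
  [9] S(S(S(add(add(SSSZ, mul(Z, SSSZ)), SSZ))))
  [10] S(S(S(add(S(add(SSZ, mul(Z, SSSZ))), SSZ))))
  [11] S(S(S(S(add(add(SSZ, mul(Z, SSSZ)), SSZ)))))
  [12] S(S(S(S(add(S(add(SZ, mul(Z, SSSZ))), SSZ)))))
  [13] S(S(S(S(S(add(add(SZ, mul(Z, SSSZ)), SSZ))))))
  [14] S(S(S(S(S(add(S(add(Z, mul(Z, SSSZ))), SSZ))))))
  [15] S(S(S(S(S(S(add(add(Z, mul(Z, SSSZ)), SSZ)))))))
  [16] S(S(S(S(S(S(add(mul(Z, SSSZ), SSZ)))))))
  [17] S(S(S(S(S(S(add(Z, SSZ)))))))
  [18] S^8(Z)

Term B:
  start: mul(add(SSZ, SZ), add(Z, SZ))
  [1] mul(S(add(SZ, SZ)), add(Z, SZ))
  [2] add(add(Z, SZ), mul(add(SZ, SZ), add(Z, SZ)))
  [3] add(SZ, mul(add(SZ, SZ), add(Z, SZ)))
  [4] S(add(Z, mul(add(SZ, SZ), add(Z, SZ))))
  [5] S(mul(add(SZ, SZ), add(Z, SZ)))
  [6] S(mul(S(add(Z, SZ)), add(Z, SZ)))
  [7] S(add(add(Z, SZ), mul(add(Z, SZ), add(Z, SZ))))
  [8] S(add(SZ, mul(add(Z, SZ), add(Z, SZ))))
  [9] S(S(add(Z, mul(add(Z, SZ), add(Z, SZ)))))
  [10] S(S(mul(add(Z, SZ), add(Z, SZ))))
  [11] S(S(mul(SZ, add(Z, SZ))))
  [12] S(S(add(add(Z, SZ), mul(Z, add(Z, SZ)))))
  [13] S(S(add(SZ, mul(Z, add(Z, SZ)))))
  [14] S(S(S(add(Z, mul(Z, add(Z, SZ))))))
  [15] S(S(S(mul(Z, add(Z, SZ)))))
  [16] SSSZ

Answer: DIFFERENT — A ⇓ S^8(Z), B ⇓ SSSZ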